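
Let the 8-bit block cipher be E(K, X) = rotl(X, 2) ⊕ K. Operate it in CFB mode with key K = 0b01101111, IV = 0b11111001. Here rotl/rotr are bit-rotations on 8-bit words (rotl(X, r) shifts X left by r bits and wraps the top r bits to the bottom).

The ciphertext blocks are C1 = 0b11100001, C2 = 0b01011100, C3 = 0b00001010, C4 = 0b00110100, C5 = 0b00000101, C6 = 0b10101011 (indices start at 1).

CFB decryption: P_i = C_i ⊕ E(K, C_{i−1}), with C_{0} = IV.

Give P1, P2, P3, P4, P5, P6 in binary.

P1 = 0b01101001, P2 = 0b10110100, P3 = 0b00010100, P4 = 0b01110011, P5 = 0b10111010, P6 = 0b11010000

P1: E(K, 0b11111001) = 0b10001000; 0b11100001 ⊕ 0b10001000 = 0b01101001.
P2: E(K, 0b11100001) = 0b11101000; 0b01011100 ⊕ 0b11101000 = 0b10110100.
P3: E(K, 0b01011100) = 0b00011110; 0b00001010 ⊕ 0b00011110 = 0b00010100.
P4: E(K, 0b00001010) = 0b01000111; 0b00110100 ⊕ 0b01000111 = 0b01110011.
P5: E(K, 0b00110100) = 0b10111111; 0b00000101 ⊕ 0b10111111 = 0b10111010.
P6: E(K, 0b00000101) = 0b01111011; 0b10101011 ⊕ 0b01111011 = 0b11010000.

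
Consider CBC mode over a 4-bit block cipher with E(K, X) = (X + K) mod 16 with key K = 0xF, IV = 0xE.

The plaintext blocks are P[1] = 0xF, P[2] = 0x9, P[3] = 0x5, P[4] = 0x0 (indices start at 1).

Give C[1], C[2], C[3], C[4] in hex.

C[1] = 0x0, C[2] = 0x8, C[3] = 0xC, C[4] = 0xB

CBC encryption: C_i = E(K, P_i ⊕ C_{i−1}), with C_{0} = IV.
C[1]: P[1] ⊕ 0xE = 0x1; E(K, 0x1) = 0x0.
C[2]: P[2] ⊕ 0x0 = 0x9; E(K, 0x9) = 0x8.
C[3]: P[3] ⊕ 0x8 = 0xD; E(K, 0xD) = 0xC.
C[4]: P[4] ⊕ 0xC = 0xC; E(K, 0xC) = 0xB.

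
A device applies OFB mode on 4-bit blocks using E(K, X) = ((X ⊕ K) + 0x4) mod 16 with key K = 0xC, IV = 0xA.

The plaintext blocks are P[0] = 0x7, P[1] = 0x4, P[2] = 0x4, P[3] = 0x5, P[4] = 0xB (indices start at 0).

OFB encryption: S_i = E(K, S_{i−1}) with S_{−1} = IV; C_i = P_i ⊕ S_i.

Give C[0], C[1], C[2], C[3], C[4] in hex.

C[0]: S = E(K, 0xA) = 0xA; 0x7 ⊕ 0xA = 0xD.
C[1]: S = E(K, 0xA) = 0xA; 0x4 ⊕ 0xA = 0xE.
C[2]: S = E(K, 0xA) = 0xA; 0x4 ⊕ 0xA = 0xE.
C[3]: S = E(K, 0xA) = 0xA; 0x5 ⊕ 0xA = 0xF.
C[4]: S = E(K, 0xA) = 0xA; 0xB ⊕ 0xA = 0x1.

C[0] = 0xD, C[1] = 0xE, C[2] = 0xE, C[3] = 0xF, C[4] = 0x1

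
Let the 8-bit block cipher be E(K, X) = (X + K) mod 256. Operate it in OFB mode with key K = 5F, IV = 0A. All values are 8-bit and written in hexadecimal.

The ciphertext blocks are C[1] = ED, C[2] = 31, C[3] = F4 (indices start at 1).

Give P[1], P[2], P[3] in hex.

OFB decryption: S_i = E(K, S_{i−1}) with S_{0} = IV; P_i = C_i ⊕ S_i.
P[1]: S = E(K, 0A) = 69; ED ⊕ 69 = 84.
P[2]: S = E(K, 69) = C8; 31 ⊕ C8 = F9.
P[3]: S = E(K, C8) = 27; F4 ⊕ 27 = D3.

P[1] = 84, P[2] = F9, P[3] = D3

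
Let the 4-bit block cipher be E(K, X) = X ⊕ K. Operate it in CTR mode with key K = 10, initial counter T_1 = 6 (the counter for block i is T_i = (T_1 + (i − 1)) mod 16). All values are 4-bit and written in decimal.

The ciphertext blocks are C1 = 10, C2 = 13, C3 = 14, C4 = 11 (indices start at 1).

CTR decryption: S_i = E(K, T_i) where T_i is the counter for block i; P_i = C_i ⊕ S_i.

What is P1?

P1: T = 6, S = E(K, T) = 12; 10 ⊕ 12 = 6.

P1 = 6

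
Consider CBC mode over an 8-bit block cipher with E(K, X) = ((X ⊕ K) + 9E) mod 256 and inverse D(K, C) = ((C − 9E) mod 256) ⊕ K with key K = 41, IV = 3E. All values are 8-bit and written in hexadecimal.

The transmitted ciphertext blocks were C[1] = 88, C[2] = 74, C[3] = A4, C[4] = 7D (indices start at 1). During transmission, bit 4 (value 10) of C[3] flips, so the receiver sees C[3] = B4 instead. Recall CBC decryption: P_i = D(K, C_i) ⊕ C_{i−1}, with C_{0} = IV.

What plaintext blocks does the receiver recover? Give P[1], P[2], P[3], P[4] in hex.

Only C[3] changed, to B4. In CBC, a change in C_i garbles P_i and flips the same bit in P_{i+1}. Decrypting the received ciphertext:
P[1]: D(K, 88) = AB; AB ⊕ 3E = 95.
P[2]: D(K, 74) = 97; 97 ⊕ 88 = 1F.
P[3]: D(K, B4) = 57; 57 ⊕ 74 = 23.
P[4]: D(K, 7D) = 9E; 9E ⊕ B4 = 2A.
Blocks that differ from the original plaintext: P[3], P[4].

P[1] = 95, P[2] = 1F, P[3] = 23, P[4] = 2A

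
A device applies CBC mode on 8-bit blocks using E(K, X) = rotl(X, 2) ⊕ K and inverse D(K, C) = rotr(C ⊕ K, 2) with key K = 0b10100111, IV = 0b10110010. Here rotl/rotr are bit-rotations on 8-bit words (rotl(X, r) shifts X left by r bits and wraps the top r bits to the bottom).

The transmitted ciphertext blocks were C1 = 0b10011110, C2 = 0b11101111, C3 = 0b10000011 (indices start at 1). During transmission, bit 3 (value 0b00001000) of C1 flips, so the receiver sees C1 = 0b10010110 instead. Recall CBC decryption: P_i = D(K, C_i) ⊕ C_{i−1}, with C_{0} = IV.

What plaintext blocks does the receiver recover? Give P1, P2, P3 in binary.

Only C1 changed, to 0b10010110. In CBC, a change in C_i garbles P_i and flips the same bit in P_{i+1}. Decrypting the received ciphertext:
P1: D(K, 0b10010110) = 0b01001100; 0b01001100 ⊕ 0b10110010 = 0b11111110.
P2: D(K, 0b11101111) = 0b00010010; 0b00010010 ⊕ 0b10010110 = 0b10000100.
P3: D(K, 0b10000011) = 0b00001001; 0b00001001 ⊕ 0b11101111 = 0b11100110.
Blocks that differ from the original plaintext: P1, P2.

P1 = 0b11111110, P2 = 0b10000100, P3 = 0b11100110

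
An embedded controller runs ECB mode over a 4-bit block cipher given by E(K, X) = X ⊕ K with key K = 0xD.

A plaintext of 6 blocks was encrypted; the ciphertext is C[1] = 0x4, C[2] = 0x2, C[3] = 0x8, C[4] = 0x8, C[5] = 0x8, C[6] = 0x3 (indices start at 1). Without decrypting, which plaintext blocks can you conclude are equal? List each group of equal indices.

ECB encrypts each block independently with the same key, so equal ciphertext blocks imply equal plaintext blocks.
C[3] = C[4] = C[5] = 0x8, so P[3] = P[4] = P[5].

P[3] = P[4] = P[5]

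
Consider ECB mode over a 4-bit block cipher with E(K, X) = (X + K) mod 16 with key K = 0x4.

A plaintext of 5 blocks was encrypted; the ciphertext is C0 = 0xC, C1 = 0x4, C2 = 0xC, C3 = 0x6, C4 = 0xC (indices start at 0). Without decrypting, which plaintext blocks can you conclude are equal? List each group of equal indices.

P0 = P2 = P4

ECB encrypts each block independently with the same key, so equal ciphertext blocks imply equal plaintext blocks.
C0 = C2 = C4 = 0xC, so P0 = P2 = P4.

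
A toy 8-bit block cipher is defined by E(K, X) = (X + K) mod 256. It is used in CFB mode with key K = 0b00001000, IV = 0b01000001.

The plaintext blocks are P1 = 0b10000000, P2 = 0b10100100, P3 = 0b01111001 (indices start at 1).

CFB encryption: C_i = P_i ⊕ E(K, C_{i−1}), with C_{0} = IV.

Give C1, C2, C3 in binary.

C1 = 0b11001001, C2 = 0b01110101, C3 = 0b00000100

C1: E(K, 0b01000001) = 0b01001001; 0b10000000 ⊕ 0b01001001 = 0b11001001.
C2: E(K, 0b11001001) = 0b11010001; 0b10100100 ⊕ 0b11010001 = 0b01110101.
C3: E(K, 0b01110101) = 0b01111101; 0b01111001 ⊕ 0b01111101 = 0b00000100.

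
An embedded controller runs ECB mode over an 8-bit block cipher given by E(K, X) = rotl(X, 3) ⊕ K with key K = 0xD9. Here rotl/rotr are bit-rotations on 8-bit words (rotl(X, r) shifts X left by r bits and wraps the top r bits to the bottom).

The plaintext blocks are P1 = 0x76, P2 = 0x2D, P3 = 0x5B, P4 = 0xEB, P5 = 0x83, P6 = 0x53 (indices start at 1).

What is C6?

ECB encryption: C_i = E(K, P_i).
C6: E(K, 0x53) = 0x43.

C6 = 0x43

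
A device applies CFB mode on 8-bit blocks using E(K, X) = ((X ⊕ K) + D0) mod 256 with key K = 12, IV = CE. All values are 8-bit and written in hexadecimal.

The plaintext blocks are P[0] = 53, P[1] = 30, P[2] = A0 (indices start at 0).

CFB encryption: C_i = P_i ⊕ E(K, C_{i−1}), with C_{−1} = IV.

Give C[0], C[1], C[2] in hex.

C[0]: E(K, CE) = AC; 53 ⊕ AC = FF.
C[1]: E(K, FF) = BD; 30 ⊕ BD = 8D.
C[2]: E(K, 8D) = 6F; A0 ⊕ 6F = CF.

C[0] = FF, C[1] = 8D, C[2] = CF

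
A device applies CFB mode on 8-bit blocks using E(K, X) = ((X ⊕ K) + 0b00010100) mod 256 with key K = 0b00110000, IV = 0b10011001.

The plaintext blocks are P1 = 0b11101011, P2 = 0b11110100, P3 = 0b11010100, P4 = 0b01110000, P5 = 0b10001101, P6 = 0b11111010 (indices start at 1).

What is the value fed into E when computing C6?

CFB encryption: C_i = P_i ⊕ E(K, C_{i−1}), with C_{0} = IV.
C1: E(K, 0b10011001) = 0b10111101; 0b11101011 ⊕ 0b10111101 = 0b01010110.
C2: E(K, 0b01010110) = 0b01111010; 0b11110100 ⊕ 0b01111010 = 0b10001110.
C3: E(K, 0b10001110) = 0b11010010; 0b11010100 ⊕ 0b11010010 = 0b00000110.
C4: E(K, 0b00000110) = 0b01001010; 0b01110000 ⊕ 0b01001010 = 0b00111010.
C5: E(K, 0b00111010) = 0b00011110; 0b10001101 ⊕ 0b00011110 = 0b10010011.
C6: E(K, 0b10010011) = 0b10110111; 0b11111010 ⊕ 0b10110111 = 0b01001101.
So the input to E for block 6 is 0b10010011.

0b10010011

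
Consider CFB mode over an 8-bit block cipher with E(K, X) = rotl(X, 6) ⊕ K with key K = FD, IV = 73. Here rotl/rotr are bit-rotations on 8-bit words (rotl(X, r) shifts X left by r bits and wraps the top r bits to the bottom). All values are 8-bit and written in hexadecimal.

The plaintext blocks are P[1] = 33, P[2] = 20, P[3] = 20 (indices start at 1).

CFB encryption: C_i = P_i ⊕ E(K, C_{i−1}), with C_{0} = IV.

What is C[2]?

C[1]: E(K, 73) = 21; 33 ⊕ 21 = 12.
C[2]: E(K, 12) = 79; 20 ⊕ 79 = 59.

C[2] = 59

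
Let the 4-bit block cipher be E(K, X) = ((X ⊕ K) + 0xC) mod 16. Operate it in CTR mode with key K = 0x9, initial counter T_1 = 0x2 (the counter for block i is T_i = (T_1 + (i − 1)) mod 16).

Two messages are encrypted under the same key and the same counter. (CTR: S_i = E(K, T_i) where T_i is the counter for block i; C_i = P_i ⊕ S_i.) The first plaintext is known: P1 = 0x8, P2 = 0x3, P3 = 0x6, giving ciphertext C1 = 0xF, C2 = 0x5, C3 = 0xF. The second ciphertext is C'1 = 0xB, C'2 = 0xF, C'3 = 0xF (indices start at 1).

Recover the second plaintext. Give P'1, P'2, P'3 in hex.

P'1 = 0xC, P'2 = 0x9, P'3 = 0x6

In CTR with a reused counter, both messages share the same keystream S_i, so C_i ⊕ C'_i = P_i ⊕ P'_i and thus P'_i = P_i ⊕ C_i ⊕ C'_i.
P'1: 0x8 ⊕ 0xF ⊕ 0xB = 0xC.
P'2: 0x3 ⊕ 0x5 ⊕ 0xF = 0x9.
P'3: 0x6 ⊕ 0xF ⊕ 0xF = 0x6.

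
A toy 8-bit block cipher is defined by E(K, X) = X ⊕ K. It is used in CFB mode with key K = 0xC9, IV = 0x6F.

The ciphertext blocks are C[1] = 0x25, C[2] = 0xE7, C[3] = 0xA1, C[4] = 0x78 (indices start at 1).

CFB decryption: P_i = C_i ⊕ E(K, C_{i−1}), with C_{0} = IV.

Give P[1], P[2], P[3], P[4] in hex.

P[1] = 0x83, P[2] = 0x0B, P[3] = 0x8F, P[4] = 0x10

P[1]: E(K, 0x6F) = 0xA6; 0x25 ⊕ 0xA6 = 0x83.
P[2]: E(K, 0x25) = 0xEC; 0xE7 ⊕ 0xEC = 0x0B.
P[3]: E(K, 0xE7) = 0x2E; 0xA1 ⊕ 0x2E = 0x8F.
P[4]: E(K, 0xA1) = 0x68; 0x78 ⊕ 0x68 = 0x10.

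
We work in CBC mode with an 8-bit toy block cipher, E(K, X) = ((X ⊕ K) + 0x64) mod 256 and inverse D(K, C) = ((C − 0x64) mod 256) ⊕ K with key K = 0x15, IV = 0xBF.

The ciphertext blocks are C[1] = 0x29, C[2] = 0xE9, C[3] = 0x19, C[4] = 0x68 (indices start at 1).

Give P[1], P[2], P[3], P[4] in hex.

P[1] = 0x6F, P[2] = 0xB9, P[3] = 0x49, P[4] = 0x08

CBC decryption: P_i = D(K, C_i) ⊕ C_{i−1}, with C_{0} = IV.
P[1]: D(K, 0x29) = 0xD0; 0xD0 ⊕ 0xBF = 0x6F.
P[2]: D(K, 0xE9) = 0x90; 0x90 ⊕ 0x29 = 0xB9.
P[3]: D(K, 0x19) = 0xA0; 0xA0 ⊕ 0xE9 = 0x49.
P[4]: D(K, 0x68) = 0x11; 0x11 ⊕ 0x19 = 0x08.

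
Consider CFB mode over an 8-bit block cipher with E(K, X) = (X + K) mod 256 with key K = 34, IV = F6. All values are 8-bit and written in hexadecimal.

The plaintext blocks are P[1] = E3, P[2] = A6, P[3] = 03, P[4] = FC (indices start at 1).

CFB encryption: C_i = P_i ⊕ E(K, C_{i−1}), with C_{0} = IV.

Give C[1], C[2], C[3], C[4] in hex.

C[1]: E(K, F6) = 2A; E3 ⊕ 2A = C9.
C[2]: E(K, C9) = FD; A6 ⊕ FD = 5B.
C[3]: E(K, 5B) = 8F; 03 ⊕ 8F = 8C.
C[4]: E(K, 8C) = C0; FC ⊕ C0 = 3C.

C[1] = C9, C[2] = 5B, C[3] = 8C, C[4] = 3C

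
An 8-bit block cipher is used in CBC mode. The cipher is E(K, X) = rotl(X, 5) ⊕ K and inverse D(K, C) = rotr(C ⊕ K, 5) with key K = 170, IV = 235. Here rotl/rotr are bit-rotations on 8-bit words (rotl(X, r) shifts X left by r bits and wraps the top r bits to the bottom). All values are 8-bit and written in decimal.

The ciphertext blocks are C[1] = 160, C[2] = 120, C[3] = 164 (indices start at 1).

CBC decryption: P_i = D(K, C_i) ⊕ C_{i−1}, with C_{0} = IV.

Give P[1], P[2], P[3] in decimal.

P[1] = 187, P[2] = 54, P[3] = 8

P[1]: D(K, 160) = 80; 80 ⊕ 235 = 187.
P[2]: D(K, 120) = 150; 150 ⊕ 160 = 54.
P[3]: D(K, 164) = 112; 112 ⊕ 120 = 8.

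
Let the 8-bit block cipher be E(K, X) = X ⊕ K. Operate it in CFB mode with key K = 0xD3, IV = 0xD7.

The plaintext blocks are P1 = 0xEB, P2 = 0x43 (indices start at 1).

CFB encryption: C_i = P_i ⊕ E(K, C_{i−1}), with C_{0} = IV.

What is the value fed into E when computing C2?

C1: E(K, 0xD7) = 0x04; 0xEB ⊕ 0x04 = 0xEF.
C2: E(K, 0xEF) = 0x3C; 0x43 ⊕ 0x3C = 0x7F.
So the input to E for block 2 is 0xEF.

0xEF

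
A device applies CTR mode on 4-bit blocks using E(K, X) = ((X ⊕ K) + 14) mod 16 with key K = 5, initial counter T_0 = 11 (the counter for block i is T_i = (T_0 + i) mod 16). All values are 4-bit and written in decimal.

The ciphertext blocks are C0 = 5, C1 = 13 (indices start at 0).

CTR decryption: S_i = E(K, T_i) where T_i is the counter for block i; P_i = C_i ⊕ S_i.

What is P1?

P1 = 10

P1: T = 12, S = E(K, T) = 7; 13 ⊕ 7 = 10.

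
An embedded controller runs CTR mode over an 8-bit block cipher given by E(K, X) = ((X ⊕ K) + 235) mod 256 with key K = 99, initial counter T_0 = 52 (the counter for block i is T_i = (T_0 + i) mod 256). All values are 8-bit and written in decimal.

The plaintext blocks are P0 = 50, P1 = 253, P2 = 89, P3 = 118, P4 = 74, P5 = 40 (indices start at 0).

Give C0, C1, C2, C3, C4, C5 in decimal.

CTR encryption: S_i = E(K, T_i) where T_i is the counter for block i; C_i = P_i ⊕ S_i.
C0: T = 52, S = E(K, T) = 66; 50 ⊕ 66 = 112.
C1: T = 53, S = E(K, T) = 65; 253 ⊕ 65 = 188.
C2: T = 54, S = E(K, T) = 64; 89 ⊕ 64 = 25.
C3: T = 55, S = E(K, T) = 63; 118 ⊕ 63 = 73.
C4: T = 56, S = E(K, T) = 70; 74 ⊕ 70 = 12.
C5: T = 57, S = E(K, T) = 69; 40 ⊕ 69 = 109.

C0 = 112, C1 = 188, C2 = 25, C3 = 73, C4 = 12, C5 = 109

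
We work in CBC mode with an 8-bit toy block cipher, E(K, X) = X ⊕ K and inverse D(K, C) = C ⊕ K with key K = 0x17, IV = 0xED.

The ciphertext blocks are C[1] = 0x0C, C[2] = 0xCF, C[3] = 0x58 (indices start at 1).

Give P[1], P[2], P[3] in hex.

CBC decryption: P_i = D(K, C_i) ⊕ C_{i−1}, with C_{0} = IV.
P[1]: D(K, 0x0C) = 0x1B; 0x1B ⊕ 0xED = 0xF6.
P[2]: D(K, 0xCF) = 0xD8; 0xD8 ⊕ 0x0C = 0xD4.
P[3]: D(K, 0x58) = 0x4F; 0x4F ⊕ 0xCF = 0x80.

P[1] = 0xF6, P[2] = 0xD4, P[3] = 0x80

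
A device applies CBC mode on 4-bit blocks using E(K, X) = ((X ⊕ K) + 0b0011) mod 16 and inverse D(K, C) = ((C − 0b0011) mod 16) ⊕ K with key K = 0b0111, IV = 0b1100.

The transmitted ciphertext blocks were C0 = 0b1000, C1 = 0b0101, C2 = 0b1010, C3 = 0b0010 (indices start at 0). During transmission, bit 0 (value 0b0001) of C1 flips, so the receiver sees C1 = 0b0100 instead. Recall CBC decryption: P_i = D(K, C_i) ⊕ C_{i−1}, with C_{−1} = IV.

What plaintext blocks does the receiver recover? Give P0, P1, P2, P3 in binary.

Only C1 changed, to 0b0100. In CBC, a change in C_i garbles P_i and flips the same bit in P_{i+1}. Decrypting the received ciphertext:
P0: D(K, 0b1000) = 0b0010; 0b0010 ⊕ 0b1100 = 0b1110.
P1: D(K, 0b0100) = 0b0110; 0b0110 ⊕ 0b1000 = 0b1110.
P2: D(K, 0b1010) = 0b0000; 0b0000 ⊕ 0b0100 = 0b0100.
P3: D(K, 0b0010) = 0b1000; 0b1000 ⊕ 0b1010 = 0b0010.
Blocks that differ from the original plaintext: P1, P2.

P0 = 0b1110, P1 = 0b1110, P2 = 0b0100, P3 = 0b0010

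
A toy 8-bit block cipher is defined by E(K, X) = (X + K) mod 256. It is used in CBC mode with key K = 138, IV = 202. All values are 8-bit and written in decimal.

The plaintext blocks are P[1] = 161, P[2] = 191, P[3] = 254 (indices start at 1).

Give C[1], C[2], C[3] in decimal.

CBC encryption: C_i = E(K, P_i ⊕ C_{i−1}), with C_{0} = IV.
C[1]: P[1] ⊕ 202 = 107; E(K, 107) = 245.
C[2]: P[2] ⊕ 245 = 74; E(K, 74) = 212.
C[3]: P[3] ⊕ 212 = 42; E(K, 42) = 180.

C[1] = 245, C[2] = 212, C[3] = 180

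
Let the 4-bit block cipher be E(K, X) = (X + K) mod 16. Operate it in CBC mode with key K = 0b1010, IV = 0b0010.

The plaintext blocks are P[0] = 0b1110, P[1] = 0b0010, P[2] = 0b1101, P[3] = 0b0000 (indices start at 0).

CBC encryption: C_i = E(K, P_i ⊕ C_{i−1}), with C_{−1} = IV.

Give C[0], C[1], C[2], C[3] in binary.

C[0]: P[0] ⊕ 0b0010 = 0b1100; E(K, 0b1100) = 0b0110.
C[1]: P[1] ⊕ 0b0110 = 0b0100; E(K, 0b0100) = 0b1110.
C[2]: P[2] ⊕ 0b1110 = 0b0011; E(K, 0b0011) = 0b1101.
C[3]: P[3] ⊕ 0b1101 = 0b1101; E(K, 0b1101) = 0b0111.

C[0] = 0b0110, C[1] = 0b1110, C[2] = 0b1101, C[3] = 0b0111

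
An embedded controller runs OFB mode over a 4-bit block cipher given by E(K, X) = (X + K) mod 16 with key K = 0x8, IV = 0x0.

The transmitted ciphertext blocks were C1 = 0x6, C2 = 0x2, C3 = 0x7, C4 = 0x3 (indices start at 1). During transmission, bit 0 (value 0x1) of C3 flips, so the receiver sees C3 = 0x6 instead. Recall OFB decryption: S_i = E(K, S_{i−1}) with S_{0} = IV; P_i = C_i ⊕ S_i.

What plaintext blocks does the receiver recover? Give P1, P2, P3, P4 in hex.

P1 = 0xE, P2 = 0x2, P3 = 0xE, P4 = 0x3

Only C3 changed, to 0x6. In OFB, a change in C_i flips the same bit in P_i only; the keystream is unaffected. Decrypting the received ciphertext:
P1: S = E(K, 0x0) = 0x8; 0x6 ⊕ 0x8 = 0xE.
P2: S = E(K, 0x8) = 0x0; 0x2 ⊕ 0x0 = 0x2.
P3: S = E(K, 0x0) = 0x8; 0x6 ⊕ 0x8 = 0xE.
P4: S = E(K, 0x8) = 0x0; 0x3 ⊕ 0x0 = 0x3.
Blocks that differ from the original plaintext: P3.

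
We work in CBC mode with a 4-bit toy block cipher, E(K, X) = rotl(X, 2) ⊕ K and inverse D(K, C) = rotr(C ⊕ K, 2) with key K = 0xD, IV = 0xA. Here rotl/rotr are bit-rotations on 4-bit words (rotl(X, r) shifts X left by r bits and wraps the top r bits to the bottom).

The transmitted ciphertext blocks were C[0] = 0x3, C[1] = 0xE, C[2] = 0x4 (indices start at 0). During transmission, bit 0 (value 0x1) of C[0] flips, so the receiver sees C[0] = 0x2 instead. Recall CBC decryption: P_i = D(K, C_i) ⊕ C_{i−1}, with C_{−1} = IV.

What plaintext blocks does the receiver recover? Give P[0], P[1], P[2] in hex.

P[0] = 0x5, P[1] = 0xE, P[2] = 0x8

Only C[0] changed, to 0x2. In CBC, a change in C_i garbles P_i and flips the same bit in P_{i+1}. Decrypting the received ciphertext:
P[0]: D(K, 0x2) = 0xF; 0xF ⊕ 0xA = 0x5.
P[1]: D(K, 0xE) = 0xC; 0xC ⊕ 0x2 = 0xE.
P[2]: D(K, 0x4) = 0x6; 0x6 ⊕ 0xE = 0x8.
Blocks that differ from the original plaintext: P[0], P[1].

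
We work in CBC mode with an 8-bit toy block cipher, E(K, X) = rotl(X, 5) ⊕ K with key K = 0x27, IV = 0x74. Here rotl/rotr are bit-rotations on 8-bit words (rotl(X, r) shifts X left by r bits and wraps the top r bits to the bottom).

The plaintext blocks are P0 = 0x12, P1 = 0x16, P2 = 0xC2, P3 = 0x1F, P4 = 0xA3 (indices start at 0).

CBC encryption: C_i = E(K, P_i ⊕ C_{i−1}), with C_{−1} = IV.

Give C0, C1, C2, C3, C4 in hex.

C0 = 0xEB, C1 = 0x98, C2 = 0x6C, C3 = 0x49, C4 = 0x7A

C0: P0 ⊕ 0x74 = 0x66; E(K, 0x66) = 0xEB.
C1: P1 ⊕ 0xEB = 0xFD; E(K, 0xFD) = 0x98.
C2: P2 ⊕ 0x98 = 0x5A; E(K, 0x5A) = 0x6C.
C3: P3 ⊕ 0x6C = 0x73; E(K, 0x73) = 0x49.
C4: P4 ⊕ 0x49 = 0xEA; E(K, 0xEA) = 0x7A.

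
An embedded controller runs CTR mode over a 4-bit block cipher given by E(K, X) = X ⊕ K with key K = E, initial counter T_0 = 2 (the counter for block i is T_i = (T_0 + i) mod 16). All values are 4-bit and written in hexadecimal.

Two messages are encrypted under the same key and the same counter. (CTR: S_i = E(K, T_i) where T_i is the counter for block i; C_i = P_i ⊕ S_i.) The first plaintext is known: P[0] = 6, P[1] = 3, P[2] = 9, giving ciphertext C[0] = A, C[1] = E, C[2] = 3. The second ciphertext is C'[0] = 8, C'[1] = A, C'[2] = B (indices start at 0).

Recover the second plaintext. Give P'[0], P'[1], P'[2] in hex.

P'[0] = 4, P'[1] = 7, P'[2] = 1

In CTR with a reused counter, both messages share the same keystream S_i, so C_i ⊕ C'_i = P_i ⊕ P'_i and thus P'_i = P_i ⊕ C_i ⊕ C'_i.
P'[0]: 6 ⊕ A ⊕ 8 = 4.
P'[1]: 3 ⊕ E ⊕ A = 7.
P'[2]: 9 ⊕ 3 ⊕ B = 1.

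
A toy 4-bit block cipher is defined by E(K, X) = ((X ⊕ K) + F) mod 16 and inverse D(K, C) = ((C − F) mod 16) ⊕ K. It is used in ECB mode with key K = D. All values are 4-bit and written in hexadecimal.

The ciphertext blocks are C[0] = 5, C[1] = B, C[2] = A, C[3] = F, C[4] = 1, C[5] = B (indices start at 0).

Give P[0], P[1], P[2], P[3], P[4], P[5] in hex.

P[0] = B, P[1] = 1, P[2] = 6, P[3] = D, P[4] = F, P[5] = 1

ECB decryption: P_i = D(K, C_i).
P[0]: D(K, 5) = B.
P[1]: D(K, B) = 1.
P[2]: D(K, A) = 6.
P[3]: D(K, F) = D.
P[4]: D(K, 1) = F.
P[5]: D(K, B) = 1.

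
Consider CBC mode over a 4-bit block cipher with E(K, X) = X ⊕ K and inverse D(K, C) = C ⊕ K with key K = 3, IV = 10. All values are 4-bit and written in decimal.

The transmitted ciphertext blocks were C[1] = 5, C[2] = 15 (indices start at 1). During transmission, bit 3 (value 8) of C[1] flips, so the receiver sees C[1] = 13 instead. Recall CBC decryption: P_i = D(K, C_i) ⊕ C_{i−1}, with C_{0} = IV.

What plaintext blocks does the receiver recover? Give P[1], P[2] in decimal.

Only C[1] changed, to 13. In CBC, a change in C_i garbles P_i and flips the same bit in P_{i+1}. Decrypting the received ciphertext:
P[1]: D(K, 13) = 14; 14 ⊕ 10 = 4.
P[2]: D(K, 15) = 12; 12 ⊕ 13 = 1.
Blocks that differ from the original plaintext: P[1], P[2].

P[1] = 4, P[2] = 1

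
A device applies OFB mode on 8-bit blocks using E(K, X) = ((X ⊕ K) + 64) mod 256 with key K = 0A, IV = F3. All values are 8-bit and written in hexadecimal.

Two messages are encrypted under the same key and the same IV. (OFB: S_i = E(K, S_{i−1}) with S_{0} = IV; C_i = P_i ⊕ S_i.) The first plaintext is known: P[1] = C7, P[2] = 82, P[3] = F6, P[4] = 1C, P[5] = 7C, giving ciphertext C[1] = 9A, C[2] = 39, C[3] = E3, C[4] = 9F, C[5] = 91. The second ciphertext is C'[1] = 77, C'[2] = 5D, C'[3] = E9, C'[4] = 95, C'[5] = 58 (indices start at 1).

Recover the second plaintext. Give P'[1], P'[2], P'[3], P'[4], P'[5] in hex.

P'[1] = 2A, P'[2] = E6, P'[3] = FC, P'[4] = 16, P'[5] = B5

In OFB with a reused IV, both messages share the same keystream S_i, so C_i ⊕ C'_i = P_i ⊕ P'_i and thus P'_i = P_i ⊕ C_i ⊕ C'_i.
P'[1]: C7 ⊕ 9A ⊕ 77 = 2A.
P'[2]: 82 ⊕ 39 ⊕ 5D = E6.
P'[3]: F6 ⊕ E3 ⊕ E9 = FC.
P'[4]: 1C ⊕ 9F ⊕ 95 = 16.
P'[5]: 7C ⊕ 91 ⊕ 58 = B5.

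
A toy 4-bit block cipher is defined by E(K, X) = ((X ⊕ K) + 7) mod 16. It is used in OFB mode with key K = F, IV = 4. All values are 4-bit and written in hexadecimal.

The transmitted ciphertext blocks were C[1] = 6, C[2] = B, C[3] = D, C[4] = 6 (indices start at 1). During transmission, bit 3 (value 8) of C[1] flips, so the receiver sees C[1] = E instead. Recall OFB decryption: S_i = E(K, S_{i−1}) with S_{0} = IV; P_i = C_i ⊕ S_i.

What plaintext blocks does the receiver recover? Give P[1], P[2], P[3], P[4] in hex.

P[1] = C, P[2] = F, P[3] = F, P[4] = 2

Only C[1] changed, to E. In OFB, a change in C_i flips the same bit in P_i only; the keystream is unaffected. Decrypting the received ciphertext:
P[1]: S = E(K, 4) = 2; E ⊕ 2 = C.
P[2]: S = E(K, 2) = 4; B ⊕ 4 = F.
P[3]: S = E(K, 4) = 2; D ⊕ 2 = F.
P[4]: S = E(K, 2) = 4; 6 ⊕ 4 = 2.
Blocks that differ from the original plaintext: P[1].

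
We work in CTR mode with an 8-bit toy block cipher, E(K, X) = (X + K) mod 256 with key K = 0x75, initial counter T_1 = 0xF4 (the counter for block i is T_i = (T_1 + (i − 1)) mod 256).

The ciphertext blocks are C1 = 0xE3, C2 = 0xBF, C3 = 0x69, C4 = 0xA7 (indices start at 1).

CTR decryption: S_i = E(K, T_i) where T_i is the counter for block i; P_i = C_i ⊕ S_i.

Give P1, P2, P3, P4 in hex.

P1 = 0x8A, P2 = 0xD5, P3 = 0x02, P4 = 0xCB

P1: T = 0xF4, S = E(K, T) = 0x69; 0xE3 ⊕ 0x69 = 0x8A.
P2: T = 0xF5, S = E(K, T) = 0x6A; 0xBF ⊕ 0x6A = 0xD5.
P3: T = 0xF6, S = E(K, T) = 0x6B; 0x69 ⊕ 0x6B = 0x02.
P4: T = 0xF7, S = E(K, T) = 0x6C; 0xA7 ⊕ 0x6C = 0xCB.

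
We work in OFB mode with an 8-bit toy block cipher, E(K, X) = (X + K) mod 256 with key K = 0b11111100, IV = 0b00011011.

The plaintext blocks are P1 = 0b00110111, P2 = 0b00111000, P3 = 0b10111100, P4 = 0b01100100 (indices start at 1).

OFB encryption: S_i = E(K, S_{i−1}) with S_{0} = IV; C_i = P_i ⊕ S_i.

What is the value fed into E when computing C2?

C1: S = E(K, 0b00011011) = 0b00010111; 0b00110111 ⊕ 0b00010111 = 0b00100000.
C2: S = E(K, 0b00010111) = 0b00010011; 0b00111000 ⊕ 0b00010011 = 0b00101011.
So the input to E for block 2 is 0b00010111.

0b00010111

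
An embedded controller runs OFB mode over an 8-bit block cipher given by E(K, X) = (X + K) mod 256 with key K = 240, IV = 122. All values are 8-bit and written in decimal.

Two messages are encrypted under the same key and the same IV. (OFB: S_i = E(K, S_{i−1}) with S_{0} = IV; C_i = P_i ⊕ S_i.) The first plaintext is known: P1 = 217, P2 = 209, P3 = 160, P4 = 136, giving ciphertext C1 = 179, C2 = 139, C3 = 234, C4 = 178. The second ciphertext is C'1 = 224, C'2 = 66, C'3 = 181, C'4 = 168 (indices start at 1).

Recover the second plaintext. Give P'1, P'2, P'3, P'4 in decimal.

In OFB with a reused IV, both messages share the same keystream S_i, so C_i ⊕ C'_i = P_i ⊕ P'_i and thus P'_i = P_i ⊕ C_i ⊕ C'_i.
P'1: 217 ⊕ 179 ⊕ 224 = 138.
P'2: 209 ⊕ 139 ⊕ 66 = 24.
P'3: 160 ⊕ 234 ⊕ 181 = 255.
P'4: 136 ⊕ 178 ⊕ 168 = 146.

P'1 = 138, P'2 = 24, P'3 = 255, P'4 = 146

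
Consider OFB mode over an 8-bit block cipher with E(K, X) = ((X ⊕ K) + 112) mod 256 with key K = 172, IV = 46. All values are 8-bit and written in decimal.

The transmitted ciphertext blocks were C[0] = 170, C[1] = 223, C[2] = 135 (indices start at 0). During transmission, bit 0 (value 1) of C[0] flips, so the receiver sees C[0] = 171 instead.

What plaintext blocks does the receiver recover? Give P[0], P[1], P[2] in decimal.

OFB decryption: S_i = E(K, S_{i−1}) with S_{−1} = IV; P_i = C_i ⊕ S_i.
Only C[0] changed, to 171. In OFB, a change in C_i flips the same bit in P_i only; the keystream is unaffected. Decrypting the received ciphertext:
P[0]: S = E(K, 46) = 242; 171 ⊕ 242 = 89.
P[1]: S = E(K, 242) = 206; 223 ⊕ 206 = 17.
P[2]: S = E(K, 206) = 210; 135 ⊕ 210 = 85.
Blocks that differ from the original plaintext: P[0].

P[0] = 89, P[1] = 17, P[2] = 85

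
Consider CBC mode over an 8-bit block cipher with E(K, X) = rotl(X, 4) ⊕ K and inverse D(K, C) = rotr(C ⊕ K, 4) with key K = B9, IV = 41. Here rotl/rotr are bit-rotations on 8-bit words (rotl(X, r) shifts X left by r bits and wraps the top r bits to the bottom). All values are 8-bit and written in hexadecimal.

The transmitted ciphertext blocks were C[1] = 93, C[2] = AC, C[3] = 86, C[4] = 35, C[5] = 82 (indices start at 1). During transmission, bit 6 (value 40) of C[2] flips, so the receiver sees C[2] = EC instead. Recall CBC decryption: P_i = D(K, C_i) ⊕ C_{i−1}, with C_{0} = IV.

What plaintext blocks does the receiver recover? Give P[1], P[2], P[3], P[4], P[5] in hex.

Only C[2] changed, to EC. In CBC, a change in C_i garbles P_i and flips the same bit in P_{i+1}. Decrypting the received ciphertext:
P[1]: D(K, 93) = A2; A2 ⊕ 41 = E3.
P[2]: D(K, EC) = 55; 55 ⊕ 93 = C6.
P[3]: D(K, 86) = F3; F3 ⊕ EC = 1F.
P[4]: D(K, 35) = C8; C8 ⊕ 86 = 4E.
P[5]: D(K, 82) = B3; B3 ⊕ 35 = 86.
Blocks that differ from the original plaintext: P[2], P[3].

P[1] = E3, P[2] = C6, P[3] = 1F, P[4] = 4E, P[5] = 86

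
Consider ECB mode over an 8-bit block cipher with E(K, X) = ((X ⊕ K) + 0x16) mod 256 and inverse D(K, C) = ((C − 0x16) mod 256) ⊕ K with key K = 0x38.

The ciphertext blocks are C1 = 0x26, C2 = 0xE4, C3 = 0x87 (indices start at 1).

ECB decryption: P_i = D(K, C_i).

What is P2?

P2 = 0xF6

P2: D(K, 0xE4) = 0xF6.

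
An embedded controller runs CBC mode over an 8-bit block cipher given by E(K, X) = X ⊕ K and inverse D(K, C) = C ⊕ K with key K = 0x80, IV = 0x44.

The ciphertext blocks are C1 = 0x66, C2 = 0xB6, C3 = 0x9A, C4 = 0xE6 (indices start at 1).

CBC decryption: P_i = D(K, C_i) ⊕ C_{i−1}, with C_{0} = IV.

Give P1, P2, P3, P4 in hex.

P1 = 0xA2, P2 = 0x50, P3 = 0xAC, P4 = 0xFC

P1: D(K, 0x66) = 0xE6; 0xE6 ⊕ 0x44 = 0xA2.
P2: D(K, 0xB6) = 0x36; 0x36 ⊕ 0x66 = 0x50.
P3: D(K, 0x9A) = 0x1A; 0x1A ⊕ 0xB6 = 0xAC.
P4: D(K, 0xE6) = 0x66; 0x66 ⊕ 0x9A = 0xFC.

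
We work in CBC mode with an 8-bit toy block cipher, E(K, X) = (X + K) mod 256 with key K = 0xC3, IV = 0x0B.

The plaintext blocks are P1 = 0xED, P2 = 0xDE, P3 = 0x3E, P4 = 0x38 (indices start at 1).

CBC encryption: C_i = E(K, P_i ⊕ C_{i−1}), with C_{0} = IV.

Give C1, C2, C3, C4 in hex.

C1 = 0xA9, C2 = 0x3A, C3 = 0xC7, C4 = 0xC2

C1: P1 ⊕ 0x0B = 0xE6; E(K, 0xE6) = 0xA9.
C2: P2 ⊕ 0xA9 = 0x77; E(K, 0x77) = 0x3A.
C3: P3 ⊕ 0x3A = 0x04; E(K, 0x04) = 0xC7.
C4: P4 ⊕ 0xC7 = 0xFF; E(K, 0xFF) = 0xC2.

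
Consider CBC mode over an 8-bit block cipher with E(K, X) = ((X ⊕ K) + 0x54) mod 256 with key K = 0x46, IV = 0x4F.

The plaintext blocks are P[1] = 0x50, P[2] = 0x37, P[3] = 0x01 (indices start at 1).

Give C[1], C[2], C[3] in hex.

C[1] = 0xAD, C[2] = 0x30, C[3] = 0xCB

CBC encryption: C_i = E(K, P_i ⊕ C_{i−1}), with C_{0} = IV.
C[1]: P[1] ⊕ 0x4F = 0x1F; E(K, 0x1F) = 0xAD.
C[2]: P[2] ⊕ 0xAD = 0x9A; E(K, 0x9A) = 0x30.
C[3]: P[3] ⊕ 0x30 = 0x31; E(K, 0x31) = 0xCB.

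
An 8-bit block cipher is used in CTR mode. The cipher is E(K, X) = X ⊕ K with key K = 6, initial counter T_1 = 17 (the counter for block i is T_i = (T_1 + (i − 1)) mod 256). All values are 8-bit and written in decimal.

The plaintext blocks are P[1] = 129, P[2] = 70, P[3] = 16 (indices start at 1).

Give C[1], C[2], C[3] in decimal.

C[1] = 150, C[2] = 82, C[3] = 5

CTR encryption: S_i = E(K, T_i) where T_i is the counter for block i; C_i = P_i ⊕ S_i.
C[1]: T = 17, S = E(K, T) = 23; 129 ⊕ 23 = 150.
C[2]: T = 18, S = E(K, T) = 20; 70 ⊕ 20 = 82.
C[3]: T = 19, S = E(K, T) = 21; 16 ⊕ 21 = 5.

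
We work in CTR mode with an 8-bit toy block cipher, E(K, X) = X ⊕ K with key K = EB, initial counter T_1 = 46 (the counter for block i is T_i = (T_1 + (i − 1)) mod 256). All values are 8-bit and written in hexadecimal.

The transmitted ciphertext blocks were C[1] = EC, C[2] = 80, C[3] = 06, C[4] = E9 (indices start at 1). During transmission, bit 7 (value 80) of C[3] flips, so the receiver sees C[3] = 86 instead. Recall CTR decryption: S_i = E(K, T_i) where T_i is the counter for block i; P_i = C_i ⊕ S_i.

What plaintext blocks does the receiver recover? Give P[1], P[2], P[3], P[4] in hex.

P[1] = 41, P[2] = 2C, P[3] = 25, P[4] = 4B

Only C[3] changed, to 86. In CTR, a change in C_i flips the same bit in P_i only; the keystream is unaffected. Decrypting the received ciphertext:
P[1]: T = 46, S = E(K, T) = AD; EC ⊕ AD = 41.
P[2]: T = 47, S = E(K, T) = AC; 80 ⊕ AC = 2C.
P[3]: T = 48, S = E(K, T) = A3; 86 ⊕ A3 = 25.
P[4]: T = 49, S = E(K, T) = A2; E9 ⊕ A2 = 4B.
Blocks that differ from the original plaintext: P[3].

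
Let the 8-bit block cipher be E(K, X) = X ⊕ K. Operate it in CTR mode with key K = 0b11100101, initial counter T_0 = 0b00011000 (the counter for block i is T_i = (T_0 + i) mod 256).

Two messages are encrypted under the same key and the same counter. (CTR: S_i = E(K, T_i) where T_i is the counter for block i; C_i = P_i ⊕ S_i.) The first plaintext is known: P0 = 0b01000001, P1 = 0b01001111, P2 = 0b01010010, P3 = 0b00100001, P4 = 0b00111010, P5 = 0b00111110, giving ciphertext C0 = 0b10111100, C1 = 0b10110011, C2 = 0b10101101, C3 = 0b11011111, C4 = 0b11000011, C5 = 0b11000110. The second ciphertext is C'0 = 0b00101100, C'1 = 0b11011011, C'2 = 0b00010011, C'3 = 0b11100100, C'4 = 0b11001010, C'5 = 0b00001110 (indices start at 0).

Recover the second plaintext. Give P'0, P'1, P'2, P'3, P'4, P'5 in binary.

In CTR with a reused counter, both messages share the same keystream S_i, so C_i ⊕ C'_i = P_i ⊕ P'_i and thus P'_i = P_i ⊕ C_i ⊕ C'_i.
P'0: 0b01000001 ⊕ 0b10111100 ⊕ 0b00101100 = 0b11010001.
P'1: 0b01001111 ⊕ 0b10110011 ⊕ 0b11011011 = 0b00100111.
P'2: 0b01010010 ⊕ 0b10101101 ⊕ 0b00010011 = 0b11101100.
P'3: 0b00100001 ⊕ 0b11011111 ⊕ 0b11100100 = 0b00011010.
P'4: 0b00111010 ⊕ 0b11000011 ⊕ 0b11001010 = 0b00110011.
P'5: 0b00111110 ⊕ 0b11000110 ⊕ 0b00001110 = 0b11110110.

P'0 = 0b11010001, P'1 = 0b00100111, P'2 = 0b11101100, P'3 = 0b00011010, P'4 = 0b00110011, P'5 = 0b11110110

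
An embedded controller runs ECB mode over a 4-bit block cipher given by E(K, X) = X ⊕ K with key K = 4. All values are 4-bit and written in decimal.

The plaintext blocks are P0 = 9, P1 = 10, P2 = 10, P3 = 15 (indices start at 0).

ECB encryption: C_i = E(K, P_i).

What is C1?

C1 = 14

C1: E(K, 10) = 14.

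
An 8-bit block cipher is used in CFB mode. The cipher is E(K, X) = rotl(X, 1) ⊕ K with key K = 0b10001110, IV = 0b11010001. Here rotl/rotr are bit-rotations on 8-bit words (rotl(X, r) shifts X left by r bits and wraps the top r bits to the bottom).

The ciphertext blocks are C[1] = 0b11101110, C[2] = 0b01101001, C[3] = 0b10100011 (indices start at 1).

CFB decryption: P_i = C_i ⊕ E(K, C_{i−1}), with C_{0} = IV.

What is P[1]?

P[1]: E(K, 0b11010001) = 0b00101101; 0b11101110 ⊕ 0b00101101 = 0b11000011.

P[1] = 0b11000011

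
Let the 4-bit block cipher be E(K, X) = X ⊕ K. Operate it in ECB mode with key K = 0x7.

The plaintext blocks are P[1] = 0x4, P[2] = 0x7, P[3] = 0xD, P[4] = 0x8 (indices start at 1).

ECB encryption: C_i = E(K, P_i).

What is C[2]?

C[2]: E(K, 0x7) = 0x0.

C[2] = 0x0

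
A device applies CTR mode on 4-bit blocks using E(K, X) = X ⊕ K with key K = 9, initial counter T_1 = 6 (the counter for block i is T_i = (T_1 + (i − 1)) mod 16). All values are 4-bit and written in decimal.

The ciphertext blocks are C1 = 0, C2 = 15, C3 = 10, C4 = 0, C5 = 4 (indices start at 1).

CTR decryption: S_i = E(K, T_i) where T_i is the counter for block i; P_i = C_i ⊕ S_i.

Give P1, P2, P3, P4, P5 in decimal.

P1 = 15, P2 = 1, P3 = 11, P4 = 0, P5 = 7

P1: T = 6, S = E(K, T) = 15; 0 ⊕ 15 = 15.
P2: T = 7, S = E(K, T) = 14; 15 ⊕ 14 = 1.
P3: T = 8, S = E(K, T) = 1; 10 ⊕ 1 = 11.
P4: T = 9, S = E(K, T) = 0; 0 ⊕ 0 = 0.
P5: T = 10, S = E(K, T) = 3; 4 ⊕ 3 = 7.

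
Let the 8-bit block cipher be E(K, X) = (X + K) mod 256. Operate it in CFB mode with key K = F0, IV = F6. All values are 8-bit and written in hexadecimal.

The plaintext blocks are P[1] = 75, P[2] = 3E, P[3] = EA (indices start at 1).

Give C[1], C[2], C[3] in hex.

C[1] = 93, C[2] = BD, C[3] = 47

CFB encryption: C_i = P_i ⊕ E(K, C_{i−1}), with C_{0} = IV.
C[1]: E(K, F6) = E6; 75 ⊕ E6 = 93.
C[2]: E(K, 93) = 83; 3E ⊕ 83 = BD.
C[3]: E(K, BD) = AD; EA ⊕ AD = 47.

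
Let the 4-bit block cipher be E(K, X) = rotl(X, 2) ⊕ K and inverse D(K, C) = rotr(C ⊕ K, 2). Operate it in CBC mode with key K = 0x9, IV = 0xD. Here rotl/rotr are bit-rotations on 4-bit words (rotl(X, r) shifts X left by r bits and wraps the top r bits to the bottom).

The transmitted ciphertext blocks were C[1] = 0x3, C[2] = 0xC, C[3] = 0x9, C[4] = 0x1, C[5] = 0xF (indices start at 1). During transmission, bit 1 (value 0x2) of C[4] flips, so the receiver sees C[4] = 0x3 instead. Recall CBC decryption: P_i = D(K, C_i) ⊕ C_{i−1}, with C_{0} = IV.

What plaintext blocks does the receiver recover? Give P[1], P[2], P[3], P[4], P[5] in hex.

P[1] = 0x7, P[2] = 0x6, P[3] = 0xC, P[4] = 0x3, P[5] = 0xA

Only C[4] changed, to 0x3. In CBC, a change in C_i garbles P_i and flips the same bit in P_{i+1}. Decrypting the received ciphertext:
P[1]: D(K, 0x3) = 0xA; 0xA ⊕ 0xD = 0x7.
P[2]: D(K, 0xC) = 0x5; 0x5 ⊕ 0x3 = 0x6.
P[3]: D(K, 0x9) = 0x0; 0x0 ⊕ 0xC = 0xC.
P[4]: D(K, 0x3) = 0xA; 0xA ⊕ 0x9 = 0x3.
P[5]: D(K, 0xF) = 0x9; 0x9 ⊕ 0x3 = 0xA.
Blocks that differ from the original plaintext: P[4], P[5].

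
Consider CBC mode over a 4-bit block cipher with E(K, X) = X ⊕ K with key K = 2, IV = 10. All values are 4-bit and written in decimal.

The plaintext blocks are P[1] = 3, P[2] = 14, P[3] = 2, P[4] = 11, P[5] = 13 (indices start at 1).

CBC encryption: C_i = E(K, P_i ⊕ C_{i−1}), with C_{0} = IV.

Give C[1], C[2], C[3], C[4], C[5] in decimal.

C[1]: P[1] ⊕ 10 = 9; E(K, 9) = 11.
C[2]: P[2] ⊕ 11 = 5; E(K, 5) = 7.
C[3]: P[3] ⊕ 7 = 5; E(K, 5) = 7.
C[4]: P[4] ⊕ 7 = 12; E(K, 12) = 14.
C[5]: P[5] ⊕ 14 = 3; E(K, 3) = 1.

C[1] = 11, C[2] = 7, C[3] = 7, C[4] = 14, C[5] = 1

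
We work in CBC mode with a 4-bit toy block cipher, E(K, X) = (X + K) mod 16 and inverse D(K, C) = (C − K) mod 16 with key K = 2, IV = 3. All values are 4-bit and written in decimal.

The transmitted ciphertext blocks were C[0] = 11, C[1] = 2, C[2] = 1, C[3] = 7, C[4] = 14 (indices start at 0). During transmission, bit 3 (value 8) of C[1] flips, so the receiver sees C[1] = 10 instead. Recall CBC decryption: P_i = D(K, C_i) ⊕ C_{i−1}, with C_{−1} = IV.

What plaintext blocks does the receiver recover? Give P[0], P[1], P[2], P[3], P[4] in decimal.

Only C[1] changed, to 10. In CBC, a change in C_i garbles P_i and flips the same bit in P_{i+1}. Decrypting the received ciphertext:
P[0]: D(K, 11) = 9; 9 ⊕ 3 = 10.
P[1]: D(K, 10) = 8; 8 ⊕ 11 = 3.
P[2]: D(K, 1) = 15; 15 ⊕ 10 = 5.
P[3]: D(K, 7) = 5; 5 ⊕ 1 = 4.
P[4]: D(K, 14) = 12; 12 ⊕ 7 = 11.
Blocks that differ from the original plaintext: P[1], P[2].

P[0] = 10, P[1] = 3, P[2] = 5, P[3] = 4, P[4] = 11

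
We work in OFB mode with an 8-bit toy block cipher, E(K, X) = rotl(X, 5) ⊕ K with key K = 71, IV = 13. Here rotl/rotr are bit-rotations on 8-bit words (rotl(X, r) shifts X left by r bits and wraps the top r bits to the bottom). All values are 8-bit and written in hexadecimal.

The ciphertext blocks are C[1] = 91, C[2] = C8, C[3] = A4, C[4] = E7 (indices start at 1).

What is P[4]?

OFB decryption: S_i = E(K, S_{i−1}) with S_{0} = IV; P_i = C_i ⊕ S_i.
P[1]: S = E(K, 13) = 13; 91 ⊕ 13 = 82.
P[2]: S = E(K, 13) = 13; C8 ⊕ 13 = DB.
P[3]: S = E(K, 13) = 13; A4 ⊕ 13 = B7.
P[4]: S = E(K, 13) = 13; E7 ⊕ 13 = F4.

P[4] = F4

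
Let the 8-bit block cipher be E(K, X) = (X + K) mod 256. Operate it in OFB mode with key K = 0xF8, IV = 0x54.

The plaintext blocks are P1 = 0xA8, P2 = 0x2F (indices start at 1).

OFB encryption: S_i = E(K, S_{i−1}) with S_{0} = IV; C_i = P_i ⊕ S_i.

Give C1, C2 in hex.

C1 = 0xE4, C2 = 0x6B

C1: S = E(K, 0x54) = 0x4C; 0xA8 ⊕ 0x4C = 0xE4.
C2: S = E(K, 0x4C) = 0x44; 0x2F ⊕ 0x44 = 0x6B.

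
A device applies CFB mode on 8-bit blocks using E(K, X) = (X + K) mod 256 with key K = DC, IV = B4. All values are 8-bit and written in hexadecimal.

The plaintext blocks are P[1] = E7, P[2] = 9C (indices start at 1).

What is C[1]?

CFB encryption: C_i = P_i ⊕ E(K, C_{i−1}), with C_{0} = IV.
C[1]: E(K, B4) = 90; E7 ⊕ 90 = 77.

C[1] = 77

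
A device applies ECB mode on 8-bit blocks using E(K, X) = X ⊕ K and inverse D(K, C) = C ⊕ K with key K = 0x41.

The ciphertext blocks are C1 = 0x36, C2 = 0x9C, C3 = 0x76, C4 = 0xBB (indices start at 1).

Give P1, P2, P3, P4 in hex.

P1 = 0x77, P2 = 0xDD, P3 = 0x37, P4 = 0xFA

ECB decryption: P_i = D(K, C_i).
P1: D(K, 0x36) = 0x77.
P2: D(K, 0x9C) = 0xDD.
P3: D(K, 0x76) = 0x37.
P4: D(K, 0xBB) = 0xFA.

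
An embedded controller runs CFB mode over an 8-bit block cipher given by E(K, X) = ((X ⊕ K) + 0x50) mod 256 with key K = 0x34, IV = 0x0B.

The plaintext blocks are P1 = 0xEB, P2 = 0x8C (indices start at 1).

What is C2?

CFB encryption: C_i = P_i ⊕ E(K, C_{i−1}), with C_{0} = IV.
C1: E(K, 0x0B) = 0x8F; 0xEB ⊕ 0x8F = 0x64.
C2: E(K, 0x64) = 0xA0; 0x8C ⊕ 0xA0 = 0x2C.

C2 = 0x2C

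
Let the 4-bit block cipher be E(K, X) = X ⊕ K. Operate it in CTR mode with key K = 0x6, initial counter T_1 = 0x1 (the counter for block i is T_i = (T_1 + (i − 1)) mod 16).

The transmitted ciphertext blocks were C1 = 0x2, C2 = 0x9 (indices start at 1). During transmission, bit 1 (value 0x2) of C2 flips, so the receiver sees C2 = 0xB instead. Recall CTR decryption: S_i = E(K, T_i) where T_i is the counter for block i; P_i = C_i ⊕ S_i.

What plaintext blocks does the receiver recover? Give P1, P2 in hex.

Only C2 changed, to 0xB. In CTR, a change in C_i flips the same bit in P_i only; the keystream is unaffected. Decrypting the received ciphertext:
P1: T = 0x1, S = E(K, T) = 0x7; 0x2 ⊕ 0x7 = 0x5.
P2: T = 0x2, S = E(K, T) = 0x4; 0xB ⊕ 0x4 = 0xF.
Blocks that differ from the original plaintext: P2.

P1 = 0x5, P2 = 0xF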